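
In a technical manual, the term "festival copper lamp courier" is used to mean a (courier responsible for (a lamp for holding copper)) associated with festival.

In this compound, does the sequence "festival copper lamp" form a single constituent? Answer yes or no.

The top-level split is [festival] [copper lamp courier]; the full structure is [festival [[copper lamp] courier]].
"festival copper lamp" straddles a constituent boundary, so it is not a single unit.

no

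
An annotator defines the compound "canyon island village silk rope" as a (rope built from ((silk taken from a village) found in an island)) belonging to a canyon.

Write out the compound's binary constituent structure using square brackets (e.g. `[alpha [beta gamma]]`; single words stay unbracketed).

The outermost head in the paraphrase is "rope" (specifically "island village silk rope"), modified by "canyon".
Inside "island village silk rope": head "rope", modifier "island village silk".
Inside "island village silk": head "silk" (specifically "village silk"), modifier "island".
Inside "village silk": head "silk", modifier "village".
So the structure is [canyon [[island [village silk]] rope]].

[canyon [[island [village silk]] rope]]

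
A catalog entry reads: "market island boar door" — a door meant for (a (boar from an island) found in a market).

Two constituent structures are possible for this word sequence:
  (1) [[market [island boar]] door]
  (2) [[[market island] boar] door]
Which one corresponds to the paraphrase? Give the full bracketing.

[[market [island boar]] door]

The paraphrase's head is the "door" part ("door"); its modifier is "market island boar".
That top-level split, carried through the inner groups, gives [[market [island boar]] door].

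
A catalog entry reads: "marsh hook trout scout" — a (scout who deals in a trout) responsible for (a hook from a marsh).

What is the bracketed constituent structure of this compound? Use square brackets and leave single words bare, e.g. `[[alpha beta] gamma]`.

[[marsh hook] [trout scout]]

At the top level: head "scout" (specifically "trout scout"); modifier "marsh hook".
"marsh hook" → head "hook", modifier "marsh".
"trout scout" → head "scout", modifier "trout".
So the structure is [[marsh hook] [trout scout]].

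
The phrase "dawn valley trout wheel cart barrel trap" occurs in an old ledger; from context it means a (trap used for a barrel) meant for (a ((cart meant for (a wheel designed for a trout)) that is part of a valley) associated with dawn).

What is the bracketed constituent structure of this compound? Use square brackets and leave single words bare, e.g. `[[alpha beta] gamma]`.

[[dawn [valley [[trout wheel] cart]]] [barrel trap]]

At the top level: head "trap" (specifically "barrel trap"); modifier "dawn valley trout wheel cart".
"dawn valley trout wheel cart" → head "cart" (specifically "valley trout wheel cart"), modifier "dawn".
"valley trout wheel cart" → head "cart" (specifically "trout wheel cart"), modifier "valley".
"trout wheel cart" → head "cart", modifier "trout wheel".
"trout wheel" → head "wheel", modifier "trout".
"barrel trap" → head "trap", modifier "barrel".
Assembled: [[dawn [valley [[trout wheel] cart]]] [barrel trap]].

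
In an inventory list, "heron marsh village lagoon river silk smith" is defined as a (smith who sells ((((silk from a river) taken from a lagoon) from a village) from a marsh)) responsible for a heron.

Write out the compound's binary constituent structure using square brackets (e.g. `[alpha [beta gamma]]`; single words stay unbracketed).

Whole compound: head "smith" (specifically "marsh village lagoon river silk smith"), modifier "heron".
"marsh village lagoon river silk smith" → head "smith", modifier "marsh village lagoon river silk".
"marsh village lagoon river silk" → head "silk" (specifically "village lagoon river silk"), modifier "marsh".
"village lagoon river silk" → head "silk" (specifically "lagoon river silk"), modifier "village".
"lagoon river silk" → head "silk" (specifically "river silk"), modifier "lagoon".
"river silk" → head "silk", modifier "river".
So the structure is [heron [[marsh [village [lagoon [river silk]]]] smith]].

[heron [[marsh [village [lagoon [river silk]]]] smith]]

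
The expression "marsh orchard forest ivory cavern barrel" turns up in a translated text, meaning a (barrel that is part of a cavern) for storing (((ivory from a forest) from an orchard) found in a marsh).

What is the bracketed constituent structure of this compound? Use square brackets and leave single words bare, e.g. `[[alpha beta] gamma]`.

[[marsh [orchard [forest ivory]]] [cavern barrel]]

Overall it is a kind of barrel (specifically "cavern barrel"); the modifier is "marsh orchard forest ivory".
Within "marsh orchard forest ivory", the head is "ivory" (specifically "orchard forest ivory") and the modifier is "marsh".
Within "orchard forest ivory", the head is "ivory" (specifically "forest ivory") and the modifier is "orchard".
Within "forest ivory", the head is "ivory" and the modifier is "forest".
Within "cavern barrel", the head is "barrel" and the modifier is "cavern".
Putting it together: [[marsh [orchard [forest ivory]]] [cavern barrel]].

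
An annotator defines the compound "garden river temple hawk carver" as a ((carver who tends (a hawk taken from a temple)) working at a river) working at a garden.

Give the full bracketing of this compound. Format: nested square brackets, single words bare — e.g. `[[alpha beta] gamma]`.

[garden [river [[temple hawk] carver]]]

At the top level: head "carver" (specifically "river temple hawk carver"); modifier "garden".
"river temple hawk carver" → head "carver" (specifically "temple hawk carver"), modifier "river".
"temple hawk carver" → head "carver", modifier "temple hawk".
"temple hawk" → head "hawk", modifier "temple".
Putting it together: [garden [river [[temple hawk] carver]]].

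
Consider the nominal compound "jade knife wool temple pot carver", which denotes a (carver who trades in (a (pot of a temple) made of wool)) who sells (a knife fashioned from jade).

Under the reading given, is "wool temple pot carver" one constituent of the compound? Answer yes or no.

The paraphrase groups the words so that "wool temple pot carver" is one unit: it corresponds to a single parenthesized sub-phrase.
The full structure is [[jade knife] [[wool [temple pot]] carver]], in which [wool temple pot carver] is a constituent.

yes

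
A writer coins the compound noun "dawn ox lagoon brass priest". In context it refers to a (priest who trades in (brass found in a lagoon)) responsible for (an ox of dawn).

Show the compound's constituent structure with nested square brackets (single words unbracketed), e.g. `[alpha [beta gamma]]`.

Whole compound: head "priest" (specifically "lagoon brass priest"), modifier "dawn ox".
Within "dawn ox", the head is "ox" and the modifier is "dawn".
Within "lagoon brass priest", the head is "priest" and the modifier is "lagoon brass".
Within "lagoon brass", the head is "brass" and the modifier is "lagoon".
Assembled: [[dawn ox] [[lagoon brass] priest]].

[[dawn ox] [[lagoon brass] priest]]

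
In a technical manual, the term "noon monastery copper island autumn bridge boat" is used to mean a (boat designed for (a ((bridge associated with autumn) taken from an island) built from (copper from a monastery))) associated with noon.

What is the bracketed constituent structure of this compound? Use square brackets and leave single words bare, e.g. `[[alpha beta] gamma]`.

[noon [[[monastery copper] [island [autumn bridge]]] boat]]

The outermost head in the paraphrase is "boat" (specifically "monastery copper island autumn bridge boat"), modified by "noon".
Inside "monastery copper island autumn bridge boat": head "boat", modifier "monastery copper island autumn bridge".
Inside "monastery copper island autumn bridge": head "bridge" (specifically "island autumn bridge"), modifier "monastery copper".
Inside "monastery copper": head "copper", modifier "monastery".
Inside "island autumn bridge": head "bridge" (specifically "autumn bridge"), modifier "island".
Inside "autumn bridge": head "bridge", modifier "autumn".
So the structure is [noon [[[monastery copper] [island [autumn bridge]]] boat]].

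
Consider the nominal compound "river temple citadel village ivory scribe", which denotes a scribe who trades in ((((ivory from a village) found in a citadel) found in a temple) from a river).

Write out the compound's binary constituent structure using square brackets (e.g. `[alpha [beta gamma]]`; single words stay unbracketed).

[[river [temple [citadel [village ivory]]]] scribe]

Whole compound: head "scribe", modifier "river temple citadel village ivory".
"river temple citadel village ivory" → head "ivory" (specifically "temple citadel village ivory"), modifier "river".
"temple citadel village ivory" → head "ivory" (specifically "citadel village ivory"), modifier "temple".
"citadel village ivory" → head "ivory" (specifically "village ivory"), modifier "citadel".
"village ivory" → head "ivory", modifier "village".
Putting it together: [[river [temple [citadel [village ivory]]]] scribe].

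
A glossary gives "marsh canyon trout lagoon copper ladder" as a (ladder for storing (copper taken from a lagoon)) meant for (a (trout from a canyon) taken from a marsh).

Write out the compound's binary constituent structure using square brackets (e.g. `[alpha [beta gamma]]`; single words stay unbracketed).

Overall it is a kind of ladder (specifically "lagoon copper ladder"); the modifier is "marsh canyon trout".
Inside "marsh canyon trout": head "trout" (specifically "canyon trout"), modifier "marsh".
Inside "canyon trout": head "trout", modifier "canyon".
Inside "lagoon copper ladder": head "ladder", modifier "lagoon copper".
Inside "lagoon copper": head "copper", modifier "lagoon".
So the structure is [[marsh [canyon trout]] [[lagoon copper] ladder]].

[[marsh [canyon trout]] [[lagoon copper] ladder]]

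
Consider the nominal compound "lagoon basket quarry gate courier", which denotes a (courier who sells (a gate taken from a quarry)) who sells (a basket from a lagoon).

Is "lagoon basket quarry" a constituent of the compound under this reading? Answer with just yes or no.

The top-level split is [lagoon basket] [quarry gate courier]; the full structure is [[lagoon basket] [[quarry gate] courier]].
"lagoon basket quarry" straddles a constituent boundary, so it is not a single unit.

no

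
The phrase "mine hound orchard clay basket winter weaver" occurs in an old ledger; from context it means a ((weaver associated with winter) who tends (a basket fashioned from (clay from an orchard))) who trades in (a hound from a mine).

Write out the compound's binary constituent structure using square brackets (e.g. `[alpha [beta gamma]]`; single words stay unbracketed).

[[mine hound] [[[orchard clay] basket] [winter weaver]]]

Whole compound: head "weaver" (specifically "orchard clay basket winter weaver"), modifier "mine hound".
Within "mine hound", the head is "hound" and the modifier is "mine".
Within "orchard clay basket winter weaver", the head is "weaver" (specifically "winter weaver") and the modifier is "orchard clay basket".
Within "orchard clay basket", the head is "basket" and the modifier is "orchard clay".
Within "orchard clay", the head is "clay" and the modifier is "orchard".
Within "winter weaver", the head is "weaver" and the modifier is "winter".
Assembled: [[mine hound] [[[orchard clay] basket] [winter weaver]]].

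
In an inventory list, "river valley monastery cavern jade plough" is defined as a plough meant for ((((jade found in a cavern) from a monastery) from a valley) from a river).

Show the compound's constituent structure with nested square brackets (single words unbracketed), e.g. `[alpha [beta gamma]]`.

Overall it is a kind of plough; the modifier is "river valley monastery cavern jade".
"river valley monastery cavern jade" → head "jade" (specifically "valley monastery cavern jade"), modifier "river".
"valley monastery cavern jade" → head "jade" (specifically "monastery cavern jade"), modifier "valley".
"monastery cavern jade" → head "jade" (specifically "cavern jade"), modifier "monastery".
"cavern jade" → head "jade", modifier "cavern".
Putting it together: [[river [valley [monastery [cavern jade]]]] plough].

[[river [valley [monastery [cavern jade]]]] plough]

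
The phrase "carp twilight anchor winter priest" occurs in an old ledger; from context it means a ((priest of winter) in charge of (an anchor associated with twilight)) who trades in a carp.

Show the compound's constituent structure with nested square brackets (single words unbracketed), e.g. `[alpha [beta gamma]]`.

Whole compound: head "priest" (specifically "twilight anchor winter priest"), modifier "carp".
Within "twilight anchor winter priest", the head is "priest" (specifically "winter priest") and the modifier is "twilight anchor".
Within "twilight anchor", the head is "anchor" and the modifier is "twilight".
Within "winter priest", the head is "priest" and the modifier is "winter".
Assembled: [carp [[twilight anchor] [winter priest]]].

[carp [[twilight anchor] [winter priest]]]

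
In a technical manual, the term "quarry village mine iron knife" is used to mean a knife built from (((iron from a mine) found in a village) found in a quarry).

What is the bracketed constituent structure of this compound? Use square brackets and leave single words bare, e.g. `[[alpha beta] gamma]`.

[[quarry [village [mine iron]]] knife]

Whole compound: head "knife", modifier "quarry village mine iron".
Inside "quarry village mine iron": head "iron" (specifically "village mine iron"), modifier "quarry".
Inside "village mine iron": head "iron" (specifically "mine iron"), modifier "village".
Inside "mine iron": head "iron", modifier "mine".
Assembled: [[quarry [village [mine iron]]] knife].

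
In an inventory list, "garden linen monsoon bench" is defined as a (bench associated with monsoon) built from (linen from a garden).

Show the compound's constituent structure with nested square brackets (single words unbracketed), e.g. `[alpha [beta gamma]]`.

Whole compound: head "bench" (specifically "monsoon bench"), modifier "garden linen".
Inside "garden linen": head "linen", modifier "garden".
Inside "monsoon bench": head "bench", modifier "monsoon".
Assembled: [[garden linen] [monsoon bench]].

[[garden linen] [monsoon bench]]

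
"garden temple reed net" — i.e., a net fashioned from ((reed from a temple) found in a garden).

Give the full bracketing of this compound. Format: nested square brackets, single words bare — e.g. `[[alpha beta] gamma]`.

The outermost head in the paraphrase is "net", modified by "garden temple reed".
Within "garden temple reed", the head is "reed" (specifically "temple reed") and the modifier is "garden".
Within "temple reed", the head is "reed" and the modifier is "temple".
Putting it together: [[garden [temple reed]] net].

[[garden [temple reed]] net]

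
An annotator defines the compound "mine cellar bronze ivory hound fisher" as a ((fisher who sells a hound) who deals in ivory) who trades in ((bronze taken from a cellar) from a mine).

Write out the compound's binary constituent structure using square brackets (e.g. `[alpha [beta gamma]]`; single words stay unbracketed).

[[mine [cellar bronze]] [ivory [hound fisher]]]

Overall it is a kind of fisher (specifically "ivory hound fisher"); the modifier is "mine cellar bronze".
Inside "mine cellar bronze": head "bronze" (specifically "cellar bronze"), modifier "mine".
Inside "cellar bronze": head "bronze", modifier "cellar".
Inside "ivory hound fisher": head "fisher" (specifically "hound fisher"), modifier "ivory".
Inside "hound fisher": head "fisher", modifier "hound".
Putting it together: [[mine [cellar bronze]] [ivory [hound fisher]]].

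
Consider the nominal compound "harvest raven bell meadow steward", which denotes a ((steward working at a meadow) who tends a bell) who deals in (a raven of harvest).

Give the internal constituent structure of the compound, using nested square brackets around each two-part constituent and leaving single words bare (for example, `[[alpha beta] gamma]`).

Whole compound: head "steward" (specifically "bell meadow steward"), modifier "harvest raven".
Inside "harvest raven": head "raven", modifier "harvest".
Inside "bell meadow steward": head "steward" (specifically "meadow steward"), modifier "bell".
Inside "meadow steward": head "steward", modifier "meadow".
Assembled: [[harvest raven] [bell [meadow steward]]].

[[harvest raven] [bell [meadow steward]]]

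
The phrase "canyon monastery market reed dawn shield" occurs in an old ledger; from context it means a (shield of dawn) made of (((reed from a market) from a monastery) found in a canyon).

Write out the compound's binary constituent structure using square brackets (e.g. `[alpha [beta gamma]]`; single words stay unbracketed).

Whole compound: head "shield" (specifically "dawn shield"), modifier "canyon monastery market reed".
"canyon monastery market reed" → head "reed" (specifically "monastery market reed"), modifier "canyon".
"monastery market reed" → head "reed" (specifically "market reed"), modifier "monastery".
"market reed" → head "reed", modifier "market".
"dawn shield" → head "shield", modifier "dawn".
So the structure is [[canyon [monastery [market reed]]] [dawn shield]].

[[canyon [monastery [market reed]]] [dawn shield]]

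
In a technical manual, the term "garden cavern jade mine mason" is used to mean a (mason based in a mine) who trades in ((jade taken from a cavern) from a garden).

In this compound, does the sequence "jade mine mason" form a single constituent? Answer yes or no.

no

The top-level split is [garden cavern jade] [mine mason]; the full structure is [[garden [cavern jade]] [mine mason]].
"jade mine mason" straddles a constituent boundary, so it is not a single unit.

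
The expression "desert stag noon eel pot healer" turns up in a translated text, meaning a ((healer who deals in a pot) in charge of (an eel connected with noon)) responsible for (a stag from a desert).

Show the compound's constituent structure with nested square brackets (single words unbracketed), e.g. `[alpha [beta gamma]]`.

[[desert stag] [[noon eel] [pot healer]]]

Overall it is a kind of healer (specifically "noon eel pot healer"); the modifier is "desert stag".
Within "desert stag", the head is "stag" and the modifier is "desert".
Within "noon eel pot healer", the head is "healer" (specifically "pot healer") and the modifier is "noon eel".
Within "noon eel", the head is "eel" and the modifier is "noon".
Within "pot healer", the head is "healer" and the modifier is "pot".
So the structure is [[desert stag] [[noon eel] [pot healer]]].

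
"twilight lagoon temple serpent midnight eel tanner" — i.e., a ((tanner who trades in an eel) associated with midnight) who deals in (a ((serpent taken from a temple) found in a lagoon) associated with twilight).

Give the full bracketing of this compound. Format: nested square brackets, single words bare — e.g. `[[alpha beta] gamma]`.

The outermost head in the paraphrase is "tanner" (specifically "midnight eel tanner"), modified by "twilight lagoon temple serpent".
Within "twilight lagoon temple serpent", the head is "serpent" (specifically "lagoon temple serpent") and the modifier is "twilight".
Within "lagoon temple serpent", the head is "serpent" (specifically "temple serpent") and the modifier is "lagoon".
Within "temple serpent", the head is "serpent" and the modifier is "temple".
Within "midnight eel tanner", the head is "tanner" (specifically "eel tanner") and the modifier is "midnight".
Within "eel tanner", the head is "tanner" and the modifier is "eel".
Putting it together: [[twilight [lagoon [temple serpent]]] [midnight [eel tanner]]].

[[twilight [lagoon [temple serpent]]] [midnight [eel tanner]]]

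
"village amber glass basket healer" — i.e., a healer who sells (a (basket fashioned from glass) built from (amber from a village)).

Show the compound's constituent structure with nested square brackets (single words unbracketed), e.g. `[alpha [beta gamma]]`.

[[[village amber] [glass basket]] healer]

Overall it is a kind of healer; the modifier is "village amber glass basket".
Inside "village amber glass basket": head "basket" (specifically "glass basket"), modifier "village amber".
Inside "village amber": head "amber", modifier "village".
Inside "glass basket": head "basket", modifier "glass".
Assembled: [[[village amber] [glass basket]] healer].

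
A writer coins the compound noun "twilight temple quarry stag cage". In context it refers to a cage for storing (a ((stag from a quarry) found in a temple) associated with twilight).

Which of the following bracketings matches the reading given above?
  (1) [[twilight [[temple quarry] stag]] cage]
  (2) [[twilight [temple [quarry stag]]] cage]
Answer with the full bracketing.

The paraphrase's head is the "cage" part ("cage"); its modifier is "twilight temple quarry stag".
That top-level split, carried through the inner groups, gives [[twilight [temple [quarry stag]]] cage].

[[twilight [temple [quarry stag]]] cage]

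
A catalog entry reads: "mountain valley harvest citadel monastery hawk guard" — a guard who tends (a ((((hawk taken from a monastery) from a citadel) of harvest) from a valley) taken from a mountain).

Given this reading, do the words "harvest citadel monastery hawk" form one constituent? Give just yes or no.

yes

The paraphrase groups the words so that "harvest citadel monastery hawk" is one unit: it corresponds to a single parenthesized sub-phrase.
The full structure is [[mountain [valley [harvest [citadel [monastery hawk]]]]] guard], in which [harvest citadel monastery hawk] is a constituent.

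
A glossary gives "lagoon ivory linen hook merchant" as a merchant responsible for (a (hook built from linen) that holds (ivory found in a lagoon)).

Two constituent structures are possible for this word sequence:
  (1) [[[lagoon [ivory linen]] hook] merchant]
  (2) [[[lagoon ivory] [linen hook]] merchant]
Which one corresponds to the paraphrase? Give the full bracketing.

[[[lagoon ivory] [linen hook]] merchant]

The paraphrase's head is the "merchant" part ("merchant"); its modifier is "lagoon ivory linen hook".
That top-level split, carried through the inner groups, gives [[[lagoon ivory] [linen hook]] merchant].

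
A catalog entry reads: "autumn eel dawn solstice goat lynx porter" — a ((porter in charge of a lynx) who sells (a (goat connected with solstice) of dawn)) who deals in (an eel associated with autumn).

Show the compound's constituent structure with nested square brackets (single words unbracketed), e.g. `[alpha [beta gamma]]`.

[[autumn eel] [[dawn [solstice goat]] [lynx porter]]]

At the top level: head "porter" (specifically "dawn solstice goat lynx porter"); modifier "autumn eel".
Within "autumn eel", the head is "eel" and the modifier is "autumn".
Within "dawn solstice goat lynx porter", the head is "porter" (specifically "lynx porter") and the modifier is "dawn solstice goat".
Within "dawn solstice goat", the head is "goat" (specifically "solstice goat") and the modifier is "dawn".
Within "solstice goat", the head is "goat" and the modifier is "solstice".
Within "lynx porter", the head is "porter" and the modifier is "lynx".
Assembled: [[autumn eel] [[dawn [solstice goat]] [lynx porter]]].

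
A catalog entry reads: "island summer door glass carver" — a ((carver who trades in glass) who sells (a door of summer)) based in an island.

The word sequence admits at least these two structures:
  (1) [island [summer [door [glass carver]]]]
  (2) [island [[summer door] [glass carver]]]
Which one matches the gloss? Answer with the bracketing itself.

The paraphrase's head is the "carver" part ("summer door glass carver"); its modifier is "island".
That top-level split, carried through the inner groups, gives [island [[summer door] [glass carver]]].

[island [[summer door] [glass carver]]]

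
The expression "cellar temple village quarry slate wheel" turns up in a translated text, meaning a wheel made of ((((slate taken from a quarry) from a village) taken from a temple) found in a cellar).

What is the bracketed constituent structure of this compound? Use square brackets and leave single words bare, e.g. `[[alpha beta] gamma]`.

[[cellar [temple [village [quarry slate]]]] wheel]

Overall it is a kind of wheel; the modifier is "cellar temple village quarry slate".
Inside "cellar temple village quarry slate": head "slate" (specifically "temple village quarry slate"), modifier "cellar".
Inside "temple village quarry slate": head "slate" (specifically "village quarry slate"), modifier "temple".
Inside "village quarry slate": head "slate" (specifically "quarry slate"), modifier "village".
Inside "quarry slate": head "slate", modifier "quarry".
So the structure is [[cellar [temple [village [quarry slate]]]] wheel].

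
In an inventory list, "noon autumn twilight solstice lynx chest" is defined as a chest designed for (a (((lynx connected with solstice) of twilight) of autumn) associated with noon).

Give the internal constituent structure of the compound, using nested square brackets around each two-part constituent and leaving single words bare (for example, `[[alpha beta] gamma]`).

The outermost head in the paraphrase is "chest", modified by "noon autumn twilight solstice lynx".
"noon autumn twilight solstice lynx" → head "lynx" (specifically "autumn twilight solstice lynx"), modifier "noon".
"autumn twilight solstice lynx" → head "lynx" (specifically "twilight solstice lynx"), modifier "autumn".
"twilight solstice lynx" → head "lynx" (specifically "solstice lynx"), modifier "twilight".
"solstice lynx" → head "lynx", modifier "solstice".
Putting it together: [[noon [autumn [twilight [solstice lynx]]]] chest].

[[noon [autumn [twilight [solstice lynx]]]] chest]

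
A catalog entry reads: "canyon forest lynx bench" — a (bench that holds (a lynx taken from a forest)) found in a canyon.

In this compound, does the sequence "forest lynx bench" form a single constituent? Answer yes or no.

yes

The paraphrase groups the words so that "forest lynx bench" is one unit: it corresponds to a single parenthesized sub-phrase.
The full structure is [canyon [[forest lynx] bench]], in which [forest lynx bench] is a constituent.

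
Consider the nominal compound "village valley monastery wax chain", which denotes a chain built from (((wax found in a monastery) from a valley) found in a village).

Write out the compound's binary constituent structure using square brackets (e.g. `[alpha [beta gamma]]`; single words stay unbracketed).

At the top level: head "chain"; modifier "village valley monastery wax".
Within "village valley monastery wax", the head is "wax" (specifically "valley monastery wax") and the modifier is "village".
Within "valley monastery wax", the head is "wax" (specifically "monastery wax") and the modifier is "valley".
Within "monastery wax", the head is "wax" and the modifier is "monastery".
Putting it together: [[village [valley [monastery wax]]] chain].

[[village [valley [monastery wax]]] chain]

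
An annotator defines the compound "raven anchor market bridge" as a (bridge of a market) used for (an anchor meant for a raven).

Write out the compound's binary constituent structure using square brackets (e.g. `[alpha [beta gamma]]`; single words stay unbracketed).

[[raven anchor] [market bridge]]

Whole compound: head "bridge" (specifically "market bridge"), modifier "raven anchor".
Within "raven anchor", the head is "anchor" and the modifier is "raven".
Within "market bridge", the head is "bridge" and the modifier is "market".
So the structure is [[raven anchor] [market bridge]].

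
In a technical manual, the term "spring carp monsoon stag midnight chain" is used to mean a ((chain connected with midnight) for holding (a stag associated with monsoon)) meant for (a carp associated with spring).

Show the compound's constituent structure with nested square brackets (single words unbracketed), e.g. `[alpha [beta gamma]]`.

At the top level: head "chain" (specifically "monsoon stag midnight chain"); modifier "spring carp".
Within "spring carp", the head is "carp" and the modifier is "spring".
Within "monsoon stag midnight chain", the head is "chain" (specifically "midnight chain") and the modifier is "monsoon stag".
Within "monsoon stag", the head is "stag" and the modifier is "monsoon".
Within "midnight chain", the head is "chain" and the modifier is "midnight".
Putting it together: [[spring carp] [[monsoon stag] [midnight chain]]].

[[spring carp] [[monsoon stag] [midnight chain]]]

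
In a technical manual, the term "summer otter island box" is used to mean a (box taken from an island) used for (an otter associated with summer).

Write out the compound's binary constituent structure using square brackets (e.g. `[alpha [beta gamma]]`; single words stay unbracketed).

[[summer otter] [island box]]

Overall it is a kind of box (specifically "island box"); the modifier is "summer otter".
Within "summer otter", the head is "otter" and the modifier is "summer".
Within "island box", the head is "box" and the modifier is "island".
Putting it together: [[summer otter] [island box]].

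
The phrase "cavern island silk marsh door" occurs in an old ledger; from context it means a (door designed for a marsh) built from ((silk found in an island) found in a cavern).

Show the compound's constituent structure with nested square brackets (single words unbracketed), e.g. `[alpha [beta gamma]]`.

[[cavern [island silk]] [marsh door]]

At the top level: head "door" (specifically "marsh door"); modifier "cavern island silk".
Inside "cavern island silk": head "silk" (specifically "island silk"), modifier "cavern".
Inside "island silk": head "silk", modifier "island".
Inside "marsh door": head "door", modifier "marsh".
Putting it together: [[cavern [island silk]] [marsh door]].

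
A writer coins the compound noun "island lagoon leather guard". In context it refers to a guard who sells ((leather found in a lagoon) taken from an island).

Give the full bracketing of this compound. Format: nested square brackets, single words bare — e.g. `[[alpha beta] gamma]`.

The outermost head in the paraphrase is "guard", modified by "island lagoon leather".
"island lagoon leather" → head "leather" (specifically "lagoon leather"), modifier "island".
"lagoon leather" → head "leather", modifier "lagoon".
Assembled: [[island [lagoon leather]] guard].

[[island [lagoon leather]] guard]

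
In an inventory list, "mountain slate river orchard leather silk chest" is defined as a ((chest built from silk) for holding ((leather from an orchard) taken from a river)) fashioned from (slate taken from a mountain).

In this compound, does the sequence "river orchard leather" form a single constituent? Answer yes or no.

The paraphrase groups the words so that "river orchard leather" is one unit: it corresponds to a single parenthesized sub-phrase.
The full structure is [[mountain slate] [[river [orchard leather]] [silk chest]]], in which [river orchard leather] is a constituent.

yes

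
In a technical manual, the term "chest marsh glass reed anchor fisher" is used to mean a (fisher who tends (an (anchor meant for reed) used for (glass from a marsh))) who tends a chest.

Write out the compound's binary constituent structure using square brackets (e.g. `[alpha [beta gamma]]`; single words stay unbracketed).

Whole compound: head "fisher" (specifically "marsh glass reed anchor fisher"), modifier "chest".
Within "marsh glass reed anchor fisher", the head is "fisher" and the modifier is "marsh glass reed anchor".
Within "marsh glass reed anchor", the head is "anchor" (specifically "reed anchor") and the modifier is "marsh glass".
Within "marsh glass", the head is "glass" and the modifier is "marsh".
Within "reed anchor", the head is "anchor" and the modifier is "reed".
Assembled: [chest [[[marsh glass] [reed anchor]] fisher]].

[chest [[[marsh glass] [reed anchor]] fisher]]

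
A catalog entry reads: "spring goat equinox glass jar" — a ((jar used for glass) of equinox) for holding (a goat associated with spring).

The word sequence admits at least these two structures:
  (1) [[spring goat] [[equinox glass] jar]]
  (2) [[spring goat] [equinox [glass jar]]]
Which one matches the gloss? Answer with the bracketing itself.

The paraphrase's head is the "jar" part ("equinox glass jar"); its modifier is "spring goat".
That top-level split, carried through the inner groups, gives [[spring goat] [equinox [glass jar]]].

[[spring goat] [equinox [glass jar]]]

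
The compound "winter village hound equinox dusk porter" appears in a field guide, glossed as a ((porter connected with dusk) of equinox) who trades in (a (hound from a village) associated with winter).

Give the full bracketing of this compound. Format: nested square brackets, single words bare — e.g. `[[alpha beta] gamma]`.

[[winter [village hound]] [equinox [dusk porter]]]

Overall it is a kind of porter (specifically "equinox dusk porter"); the modifier is "winter village hound".
Inside "winter village hound": head "hound" (specifically "village hound"), modifier "winter".
Inside "village hound": head "hound", modifier "village".
Inside "equinox dusk porter": head "porter" (specifically "dusk porter"), modifier "equinox".
Inside "dusk porter": head "porter", modifier "dusk".
Assembled: [[winter [village hound]] [equinox [dusk porter]]].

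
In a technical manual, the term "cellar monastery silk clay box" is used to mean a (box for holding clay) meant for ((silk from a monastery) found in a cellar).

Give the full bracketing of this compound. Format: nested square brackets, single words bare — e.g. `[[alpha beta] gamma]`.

At the top level: head "box" (specifically "clay box"); modifier "cellar monastery silk".
Inside "cellar monastery silk": head "silk" (specifically "monastery silk"), modifier "cellar".
Inside "monastery silk": head "silk", modifier "monastery".
Inside "clay box": head "box", modifier "clay".
Assembled: [[cellar [monastery silk]] [clay box]].

[[cellar [monastery silk]] [clay box]]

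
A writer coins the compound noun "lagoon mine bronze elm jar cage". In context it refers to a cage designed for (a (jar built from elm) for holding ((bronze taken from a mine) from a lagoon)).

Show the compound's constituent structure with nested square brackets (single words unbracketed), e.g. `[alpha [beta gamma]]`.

[[[lagoon [mine bronze]] [elm jar]] cage]

The outermost head in the paraphrase is "cage", modified by "lagoon mine bronze elm jar".
Within "lagoon mine bronze elm jar", the head is "jar" (specifically "elm jar") and the modifier is "lagoon mine bronze".
Within "lagoon mine bronze", the head is "bronze" (specifically "mine bronze") and the modifier is "lagoon".
Within "mine bronze", the head is "bronze" and the modifier is "mine".
Within "elm jar", the head is "jar" and the modifier is "elm".
So the structure is [[[lagoon [mine bronze]] [elm jar]] cage].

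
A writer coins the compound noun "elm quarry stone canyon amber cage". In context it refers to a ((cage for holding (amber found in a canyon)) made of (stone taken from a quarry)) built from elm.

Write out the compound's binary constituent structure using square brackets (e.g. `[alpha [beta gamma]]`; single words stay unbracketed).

[elm [[quarry stone] [[canyon amber] cage]]]

Overall it is a kind of cage (specifically "quarry stone canyon amber cage"); the modifier is "elm".
Inside "quarry stone canyon amber cage": head "cage" (specifically "canyon amber cage"), modifier "quarry stone".
Inside "quarry stone": head "stone", modifier "quarry".
Inside "canyon amber cage": head "cage", modifier "canyon amber".
Inside "canyon amber": head "amber", modifier "canyon".
Putting it together: [elm [[quarry stone] [[canyon amber] cage]]].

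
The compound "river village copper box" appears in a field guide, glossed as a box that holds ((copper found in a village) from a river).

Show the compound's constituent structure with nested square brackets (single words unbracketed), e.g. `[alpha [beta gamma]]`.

Overall it is a kind of box; the modifier is "river village copper".
Within "river village copper", the head is "copper" (specifically "village copper") and the modifier is "river".
Within "village copper", the head is "copper" and the modifier is "village".
Assembled: [[river [village copper]] box].

[[river [village copper]] box]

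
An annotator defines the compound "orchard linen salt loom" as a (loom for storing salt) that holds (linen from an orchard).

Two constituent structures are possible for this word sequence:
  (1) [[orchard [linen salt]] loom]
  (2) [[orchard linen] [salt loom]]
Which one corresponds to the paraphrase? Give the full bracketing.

The paraphrase's head is the "loom" part ("salt loom"); its modifier is "orchard linen".
That top-level split, carried through the inner groups, gives [[orchard linen] [salt loom]].

[[orchard linen] [salt loom]]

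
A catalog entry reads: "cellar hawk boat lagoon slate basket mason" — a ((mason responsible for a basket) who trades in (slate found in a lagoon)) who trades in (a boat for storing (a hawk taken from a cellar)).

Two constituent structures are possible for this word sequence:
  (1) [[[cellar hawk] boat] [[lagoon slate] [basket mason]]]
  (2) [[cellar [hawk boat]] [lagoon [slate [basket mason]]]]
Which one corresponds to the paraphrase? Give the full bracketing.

[[[cellar hawk] boat] [[lagoon slate] [basket mason]]]

The paraphrase's head is the "mason" part ("lagoon slate basket mason"); its modifier is "cellar hawk boat".
That top-level split, carried through the inner groups, gives [[[cellar hawk] boat] [[lagoon slate] [basket mason]]].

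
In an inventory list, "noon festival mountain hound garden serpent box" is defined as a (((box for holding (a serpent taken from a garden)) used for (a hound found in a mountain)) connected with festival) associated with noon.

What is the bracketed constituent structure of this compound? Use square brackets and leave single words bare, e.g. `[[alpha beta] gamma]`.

Overall it is a kind of box (specifically "festival mountain hound garden serpent box"); the modifier is "noon".
Inside "festival mountain hound garden serpent box": head "box" (specifically "mountain hound garden serpent box"), modifier "festival".
Inside "mountain hound garden serpent box": head "box" (specifically "garden serpent box"), modifier "mountain hound".
Inside "mountain hound": head "hound", modifier "mountain".
Inside "garden serpent box": head "box", modifier "garden serpent".
Inside "garden serpent": head "serpent", modifier "garden".
So the structure is [noon [festival [[mountain hound] [[garden serpent] box]]]].

[noon [festival [[mountain hound] [[garden serpent] box]]]]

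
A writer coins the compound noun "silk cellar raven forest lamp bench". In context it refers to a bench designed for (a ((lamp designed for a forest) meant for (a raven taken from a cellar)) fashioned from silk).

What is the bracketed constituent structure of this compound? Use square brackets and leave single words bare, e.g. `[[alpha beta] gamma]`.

The outermost head in the paraphrase is "bench", modified by "silk cellar raven forest lamp".
Within "silk cellar raven forest lamp", the head is "lamp" (specifically "cellar raven forest lamp") and the modifier is "silk".
Within "cellar raven forest lamp", the head is "lamp" (specifically "forest lamp") and the modifier is "cellar raven".
Within "cellar raven", the head is "raven" and the modifier is "cellar".
Within "forest lamp", the head is "lamp" and the modifier is "forest".
Assembled: [[silk [[cellar raven] [forest lamp]]] bench].

[[silk [[cellar raven] [forest lamp]]] bench]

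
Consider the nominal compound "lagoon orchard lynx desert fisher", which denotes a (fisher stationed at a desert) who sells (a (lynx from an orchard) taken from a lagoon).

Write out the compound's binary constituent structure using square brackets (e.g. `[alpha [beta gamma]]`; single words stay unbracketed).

[[lagoon [orchard lynx]] [desert fisher]]

At the top level: head "fisher" (specifically "desert fisher"); modifier "lagoon orchard lynx".
Inside "lagoon orchard lynx": head "lynx" (specifically "orchard lynx"), modifier "lagoon".
Inside "orchard lynx": head "lynx", modifier "orchard".
Inside "desert fisher": head "fisher", modifier "desert".
Assembled: [[lagoon [orchard lynx]] [desert fisher]].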